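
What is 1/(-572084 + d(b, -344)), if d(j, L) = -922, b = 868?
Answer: -1/573006 ≈ -1.7452e-6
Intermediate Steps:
1/(-572084 + d(b, -344)) = 1/(-572084 - 922) = 1/(-573006) = -1/573006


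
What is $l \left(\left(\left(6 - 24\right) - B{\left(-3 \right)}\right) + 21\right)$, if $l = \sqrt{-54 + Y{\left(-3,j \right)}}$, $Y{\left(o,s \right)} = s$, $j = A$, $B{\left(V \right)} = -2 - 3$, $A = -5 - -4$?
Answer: $8 i \sqrt{55} \approx 59.33 i$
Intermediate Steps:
$A = -1$ ($A = -5 + 4 = -1$)
$B{\left(V \right)} = -5$
$j = -1$
$l = i \sqrt{55}$ ($l = \sqrt{-54 - 1} = \sqrt{-55} = i \sqrt{55} \approx 7.4162 i$)
$l \left(\left(\left(6 - 24\right) - B{\left(-3 \right)}\right) + 21\right) = i \sqrt{55} \left(\left(\left(6 - 24\right) - -5\right) + 21\right) = i \sqrt{55} \left(\left(\left(6 - 24\right) + 5\right) + 21\right) = i \sqrt{55} \left(\left(-18 + 5\right) + 21\right) = i \sqrt{55} \left(-13 + 21\right) = i \sqrt{55} \cdot 8 = 8 i \sqrt{55}$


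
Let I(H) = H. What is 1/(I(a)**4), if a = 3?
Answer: 1/81 ≈ 0.012346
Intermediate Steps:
1/(I(a)**4) = 1/(3**4) = 1/81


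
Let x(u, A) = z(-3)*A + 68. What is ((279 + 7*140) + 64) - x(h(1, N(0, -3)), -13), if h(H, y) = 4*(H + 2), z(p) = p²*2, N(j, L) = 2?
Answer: 1489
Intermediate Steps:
z(p) = 2*p²
h(H, y) = 8 + 4*H (h(H, y) = 4*(2 + H) = 8 + 4*H)
x(u, A) = 68 + 18*A (x(u, A) = (2*(-3)²)*A + 68 = (2*9)*A + 68 = 18*A + 68 = 68 + 18*A)
((279 + 7*140) + 64) - x(h(1, N(0, -3)), -13) = ((279 + 7*140) + 64) - (68 + 18*(-13)) = ((279 + 980) + 64) - (68 - 234) = (1259 + 64) - 1*(-166) = 1323 + 166 = 1489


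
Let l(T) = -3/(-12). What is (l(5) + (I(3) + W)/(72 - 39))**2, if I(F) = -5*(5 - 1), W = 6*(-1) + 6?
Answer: 2209/17424 ≈ 0.12678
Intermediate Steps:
W = 0 (W = -6 + 6 = 0)
I(F) = -20 (I(F) = -5*4 = -20)
l(T) = 1/4 (l(T) = -3*(-1/12) = 1/4)
(l(5) + (I(3) + W)/(72 - 39))**2 = (1/4 + (-20 + 0)/(72 - 39))**2 = (1/4 - 20/33)**2 = (-47/132)**2 = 2209/17424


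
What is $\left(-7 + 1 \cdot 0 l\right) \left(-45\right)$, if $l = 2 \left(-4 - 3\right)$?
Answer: $315$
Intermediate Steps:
$l = -14$ ($l = 2 \left(-7\right) = -14$)
$\left(-7 + 1 \cdot 0 l\right) \left(-45\right) = \left(-7 + 1 \cdot 0 \left(-14\right)\right) \left(-45\right) = \left(-7 + 0 \left(-14\right)\right) \left(-45\right) = \left(-7 + 0\right) \left(-45\right) = \left(-7\right) \left(-45\right) = 315$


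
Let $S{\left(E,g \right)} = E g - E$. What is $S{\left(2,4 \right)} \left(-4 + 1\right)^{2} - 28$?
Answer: $26$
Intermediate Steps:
$S{\left(E,g \right)} = - E + E g$
$S{\left(2,4 \right)} \left(-4 + 1\right)^{2} - 28 = 2 \left(-1 + 4\right) \left(-4 + 1\right)^{2} - 28 = 2 \cdot 3 \left(-3\right)^{2} - 28 = 6 \cdot 9 - 28 = 54 - 28 = 26$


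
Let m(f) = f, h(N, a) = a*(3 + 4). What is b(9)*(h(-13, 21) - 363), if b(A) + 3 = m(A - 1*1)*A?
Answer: -14904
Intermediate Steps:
h(N, a) = 7*a (h(N, a) = a*7 = 7*a)
b(A) = -3 + A*(-1 + A) (b(A) = -3 + (A - 1*1)*A = -3 + (A - 1)*A = -3 + (-1 + A)*A = -3 + A*(-1 + A))
b(9)*(h(-13, 21) - 363) = (-3 + 9*(-1 + 9))*(7*21 - 363) = (-3 + 9*8)*(147 - 363) = (-3 + 72)*(-216) = 69*(-216) = -14904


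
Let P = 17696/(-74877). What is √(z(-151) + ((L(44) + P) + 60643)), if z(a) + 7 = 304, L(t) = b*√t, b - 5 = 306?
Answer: √(341662753937868 + 3487283510238*√11)/74877 ≈ 251.00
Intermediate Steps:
b = 311 (b = 5 + 306 = 311)
L(t) = 311*√t
z(a) = 297 (z(a) = -7 + 304 = 297)
P = -17696/74877 (P = 17696*(-1/74877) = -17696/74877 ≈ -0.23633)
√(z(-151) + ((L(44) + P) + 60643)) = √(297 + ((311*√44 - 17696/74877) + 60643)) = √(297 + ((311*(2*√11) - 17696/74877) + 60643)) = √(297 + ((622*√11 - 17696/74877) + 60643)) = √(297 + ((-17696/74877 + 622*√11) + 60643)) = √(297 + (4540748215/74877 + 622*√11)) = √(4562986684/74877 + 622*√11)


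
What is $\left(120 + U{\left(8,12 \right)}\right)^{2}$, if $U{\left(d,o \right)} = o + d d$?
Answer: $38416$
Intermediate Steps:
$U{\left(d,o \right)} = o + d^{2}$
$\left(120 + U{\left(8,12 \right)}\right)^{2} = \left(120 + \left(12 + 8^{2}\right)\right)^{2} = \left(120 + \left(12 + 64\right)\right)^{2} = \left(120 + 76\right)^{2} = 196^{2} = 38416$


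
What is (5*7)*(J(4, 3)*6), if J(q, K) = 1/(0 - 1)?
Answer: -210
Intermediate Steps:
J(q, K) = -1 (J(q, K) = 1/(-1) = -1)
(5*7)*(J(4, 3)*6) = (5*7)*(-1*6) = 35*(-6) = -210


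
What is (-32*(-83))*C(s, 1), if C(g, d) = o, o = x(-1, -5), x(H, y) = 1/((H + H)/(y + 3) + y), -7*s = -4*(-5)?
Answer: -664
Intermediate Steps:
s = -20/7 (s = -(-4)*(-5)/7 = -⅐*20 = -20/7 ≈ -2.8571)
x(H, y) = 1/(y + 2*H/(3 + y)) (x(H, y) = 1/((2*H)/(3 + y) + y) = 1/(2*H/(3 + y) + y) = 1/(y + 2*H/(3 + y)))
o = -¼ (o = (3 - 5)/((-5)² + 2*(-1) + 3*(-5)) = -2/(25 - 2 - 15) = -2/8 = (⅛)*(-2) = -¼ ≈ -0.25000)
C(g, d) = -¼
(-32*(-83))*C(s, 1) = -32*(-83)*(-¼) = 2656*(-¼) = -664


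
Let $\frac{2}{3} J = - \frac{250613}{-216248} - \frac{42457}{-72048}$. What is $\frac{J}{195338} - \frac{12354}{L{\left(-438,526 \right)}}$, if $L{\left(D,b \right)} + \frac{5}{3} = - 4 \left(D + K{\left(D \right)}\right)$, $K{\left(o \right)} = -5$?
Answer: $- \frac{9399560253523119557}{1346963481226133056} \approx -6.9783$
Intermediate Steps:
$J = \frac{3404675845}{1298352992}$ ($J = \frac{3 \left(- \frac{250613}{-216248} - \frac{42457}{-72048}\right)}{2} = \frac{3 \left(\left(-250613\right) \left(- \frac{1}{216248}\right) - - \frac{42457}{72048}\right)}{2} = \frac{3 \left(\frac{250613}{216248} + \frac{42457}{72048}\right)}{2} = \frac{3}{2} \cdot \frac{3404675845}{1947529488} = \frac{3404675845}{1298352992} \approx 2.6223$)
$L{\left(D,b \right)} = \frac{55}{3} - 4 D$ ($L{\left(D,b \right)} = - \frac{5}{3} - 4 \left(D - 5\right) = - \frac{5}{3} - 4 \left(-5 + D\right) = - \frac{5}{3} - \left(-20 + 4 D\right) = \frac{55}{3} - 4 D$)
$\frac{J}{195338} - \frac{12354}{L{\left(-438,526 \right)}} = \frac{3404675845}{1298352992 \cdot 195338} - \frac{12354}{\frac{55}{3} - -1752} = \frac{3404675845}{1298352992} \cdot \frac{1}{195338} - \frac{12354}{\frac{55}{3} + 1752} = \frac{3404675845}{253617676751296} - \frac{12354}{\frac{5311}{3}} = \frac{3404675845}{253617676751296} - \frac{37062}{5311} = - \frac{9399560253523119557}{1346963481226133056}$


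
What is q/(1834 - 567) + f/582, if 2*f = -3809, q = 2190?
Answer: -2276843/1474788 ≈ -1.5438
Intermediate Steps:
f = -3809/2 (f = (1/2)*(-3809) = -3809/2 ≈ -1904.5)
q/(1834 - 567) + f/582 = 2190/(1834 - 567) - 3809/2/582 = 2190/1267 - 3809/2*1/582 = 2190*(1/1267) - 3809/1164 = 2190/1267 - 3809/1164 = -2276843/1474788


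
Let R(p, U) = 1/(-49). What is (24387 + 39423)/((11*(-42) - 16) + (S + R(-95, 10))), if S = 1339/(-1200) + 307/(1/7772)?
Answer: 3752028000/140268861989 ≈ 0.026749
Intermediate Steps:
R(p, U) = -1/49
S = 2863203461/1200 (S = 1339*(-1/1200) + 307/(1/7772) = -1339/1200 + 307*7772 = -1339/1200 + 2386004 = 2863203461/1200 ≈ 2.3860e+6)
(24387 + 39423)/((11*(-42) - 16) + (S + R(-95, 10))) = (24387 + 39423)/((11*(-42) - 16) + (2863203461/1200 - 1/49)) = 63810/((-462 - 16) + 140296968389/58800) = 63810/(-478 + 140296968389/58800) = 63810/(140268861989/58800) = 63810*(58800/140268861989) = 3752028000/140268861989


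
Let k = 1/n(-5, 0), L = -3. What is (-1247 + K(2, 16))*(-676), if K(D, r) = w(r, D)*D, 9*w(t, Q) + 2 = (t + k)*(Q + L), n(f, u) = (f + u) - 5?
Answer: 38054744/45 ≈ 8.4566e+5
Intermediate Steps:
n(f, u) = -5 + f + u
k = -⅒ (k = 1/(-5 - 5 + 0) = 1/(-10) = 1*(-⅒) = -⅒ ≈ -0.10000)
w(t, Q) = -2/9 + (-3 + Q)*(-⅒ + t)/9 (w(t, Q) = -2/9 + ((t - ⅒)*(Q - 3))/9 = -2/9 + ((-⅒ + t)*(-3 + Q))/9 = -2/9 + ((-3 + Q)*(-⅒ + t))/9 = -2/9 + (-3 + Q)*(-⅒ + t)/9)
K(D, r) = D*(-17/90 - r/3 - D/90 + D*r/9) (K(D, r) = (-17/90 - r/3 - D/90 + D*r/9)*D = D*(-17/90 - r/3 - D/90 + D*r/9))
(-1247 + K(2, 16))*(-676) = (-1247 + (1/90)*2*(-17 - 1*2 - 30*16 + 10*2*16))*(-676) = (-1247 + (1/90)*2*(-17 - 2 - 480 + 320))*(-676) = (-1247 + (1/90)*2*(-179))*(-676) = (-1247 - 179/45)*(-676) = -56294/45*(-676) = 38054744/45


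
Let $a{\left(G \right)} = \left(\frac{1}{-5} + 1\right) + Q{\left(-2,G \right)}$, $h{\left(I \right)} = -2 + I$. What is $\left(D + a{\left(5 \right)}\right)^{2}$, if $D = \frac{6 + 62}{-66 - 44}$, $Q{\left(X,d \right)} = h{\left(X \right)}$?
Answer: $\frac{1764}{121} \approx 14.579$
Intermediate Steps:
$Q{\left(X,d \right)} = -2 + X$
$a{\left(G \right)} = - \frac{16}{5}$ ($a{\left(G \right)} = \left(\frac{1}{-5} + 1\right) - 4 = \left(- \frac{1}{5} + 1\right) - 4 = \frac{4}{5} - 4 = - \frac{16}{5}$)
$D = - \frac{34}{55}$ ($D = \frac{68}{-110} = 68 \left(- \frac{1}{110}\right) = - \frac{34}{55} \approx -0.61818$)
$\left(D + a{\left(5 \right)}\right)^{2} = \left(- \frac{34}{55} - \frac{16}{5}\right)^{2} = \left(- \frac{42}{11}\right)^{2} = \frac{1764}{121}$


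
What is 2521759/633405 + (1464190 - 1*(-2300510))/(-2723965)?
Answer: 896920690187/345074610165 ≈ 2.5992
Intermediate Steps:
2521759/633405 + (1464190 - 1*(-2300510))/(-2723965) = 2521759*(1/633405) + (1464190 + 2300510)*(-1/2723965) = 2521759/633405 + 3764700*(-1/2723965) = 2521759/633405 - 752940/544793 = 896920690187/345074610165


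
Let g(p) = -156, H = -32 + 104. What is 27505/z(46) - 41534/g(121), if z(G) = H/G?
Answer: 8348597/468 ≈ 17839.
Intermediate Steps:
H = 72
z(G) = 72/G
27505/z(46) - 41534/g(121) = 27505/((72/46)) - 41534/(-156) = 27505/((72*(1/46))) - 41534*(-1/156) = 27505/(36/23) + 20767/78 = 27505*(23/36) + 20767/78 = 632615/36 + 20767/78 = 8348597/468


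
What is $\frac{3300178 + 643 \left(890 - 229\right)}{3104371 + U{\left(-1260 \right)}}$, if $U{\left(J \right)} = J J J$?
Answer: $- \frac{3725201}{1997271629} \approx -0.0018651$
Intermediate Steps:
$U{\left(J \right)} = J^{3}$ ($U{\left(J \right)} = J^{2} J = J^{3}$)
$\frac{3300178 + 643 \left(890 - 229\right)}{3104371 + U{\left(-1260 \right)}} = \frac{3300178 + 643 \left(890 - 229\right)}{3104371 + \left(-1260\right)^{3}} = \frac{3300178 + 643 \cdot 661}{3104371 - 2000376000} = \frac{3300178 + 425023}{-1997271629} = 3725201 \left(- \frac{1}{1997271629}\right) = - \frac{3725201}{1997271629}$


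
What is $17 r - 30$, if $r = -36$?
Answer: $-642$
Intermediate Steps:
$17 r - 30 = 17 \left(-36\right) - 30 = -612 - 30 = -642$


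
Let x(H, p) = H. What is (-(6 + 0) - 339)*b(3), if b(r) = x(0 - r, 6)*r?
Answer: 3105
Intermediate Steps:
b(r) = -r² (b(r) = (0 - r)*r = (-r)*r = -r²)
(-(6 + 0) - 339)*b(3) = (-(6 + 0) - 339)*(-1*3²) = (-1*6 - 339)*(-1*9) = (-6 - 339)*(-9) = -345*(-9) = 3105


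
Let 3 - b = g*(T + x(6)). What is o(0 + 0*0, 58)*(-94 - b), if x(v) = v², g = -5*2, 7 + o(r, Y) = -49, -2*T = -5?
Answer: 26992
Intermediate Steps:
T = 5/2 (T = -½*(-5) = 5/2 ≈ 2.5000)
o(r, Y) = -56 (o(r, Y) = -7 - 49 = -56)
g = -10
b = 388 (b = 3 - (-10)*(5/2 + 6²) = 3 - (-10)*(5/2 + 36) = 3 - (-10)*77/2 = 3 - 1*(-385) = 3 + 385 = 388)
o(0 + 0*0, 58)*(-94 - b) = -56*(-94 - 1*388) = -56*(-94 - 388) = -56*(-482) = 26992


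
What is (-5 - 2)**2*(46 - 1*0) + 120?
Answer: 2374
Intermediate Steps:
(-5 - 2)**2*(46 - 1*0) + 120 = (-7)**2*(46 + 0) + 120 = 49*46 + 120 = 2254 + 120 = 2374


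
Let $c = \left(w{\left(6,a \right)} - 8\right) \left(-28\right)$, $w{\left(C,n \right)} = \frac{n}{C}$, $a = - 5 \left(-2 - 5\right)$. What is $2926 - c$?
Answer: $\frac{8596}{3} \approx 2865.3$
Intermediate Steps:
$a = 35$ ($a = \left(-5\right) \left(-7\right) = 35$)
$c = \frac{182}{3}$ ($c = \left(\frac{35}{6} - 8\right) \left(-28\right) = \left(- \frac{13}{6}\right) \left(-28\right) = \frac{182}{3} \approx 60.667$)
$2926 - c = 2926 - \frac{182}{3} = \frac{8596}{3}$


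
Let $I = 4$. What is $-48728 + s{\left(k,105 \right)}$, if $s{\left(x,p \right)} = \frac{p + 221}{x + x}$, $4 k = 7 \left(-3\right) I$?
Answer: $- \frac{1023451}{21} \approx -48736.0$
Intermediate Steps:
$k = -21$ ($k = \frac{7 \left(-3\right) 4}{4} = \frac{\left(-21\right) 4}{4} = \frac{1}{4} \left(-84\right) = -21$)
$s{\left(x,p \right)} = \frac{221 + p}{2 x}$
$-48728 + s{\left(k,105 \right)} = -48728 + \frac{221 + 105}{2 \left(-21\right)} = -48728 + \frac{1}{2} \left(- \frac{1}{21}\right) 326 = -48728 - \frac{163}{21} = - \frac{1023451}{21}$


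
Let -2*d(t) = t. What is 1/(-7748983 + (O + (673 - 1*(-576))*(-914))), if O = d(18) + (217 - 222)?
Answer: -1/8890583 ≈ -1.1248e-7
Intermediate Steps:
d(t) = -t/2
O = -14 (O = -1/2*18 + (217 - 222) = -9 - 5 = -14)
1/(-7748983 + (O + (673 - 1*(-576))*(-914))) = 1/(-7748983 + (-14 + (673 - 1*(-576))*(-914))) = 1/(-7748983 + (-14 + (673 + 576)*(-914))) = 1/(-7748983 + (-14 + 1249*(-914))) = 1/(-7748983 + (-14 - 1141586)) = 1/(-7748983 - 1141600) = 1/(-8890583) = -1/8890583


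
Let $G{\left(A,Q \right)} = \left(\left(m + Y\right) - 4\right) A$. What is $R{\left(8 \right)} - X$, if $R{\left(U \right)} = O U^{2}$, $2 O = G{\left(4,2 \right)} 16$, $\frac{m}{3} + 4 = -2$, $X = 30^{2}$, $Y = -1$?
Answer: $-48004$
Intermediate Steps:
$X = 900$
$m = -18$ ($m = -12 + 3 \left(-2\right) = -12 - 6 = -18$)
$G{\left(A,Q \right)} = - 23 A$ ($G{\left(A,Q \right)} = \left(\left(-18 - 1\right) - 4\right) A = \left(-19 - 4\right) A = - 23 A$)
$O = -736$ ($O = \frac{\left(-23\right) 4 \cdot 16}{2} = \frac{\left(-92\right) 16}{2} = \frac{1}{2} \left(-1472\right) = -736$)
$R{\left(U \right)} = - 736 U^{2}$
$R{\left(8 \right)} - X = - 736 \cdot 8^{2} - 900 = \left(-736\right) 64 - 900 = -47104 - 900 = -48004$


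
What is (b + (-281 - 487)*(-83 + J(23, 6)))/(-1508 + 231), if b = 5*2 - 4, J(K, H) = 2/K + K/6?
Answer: -1397002/29371 ≈ -47.564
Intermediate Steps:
J(K, H) = 2/K + K/6 (J(K, H) = 2/K + K*(1/6) = 2/K + K/6)
b = 6 (b = 10 - 4 = 6)
(b + (-281 - 487)*(-83 + J(23, 6)))/(-1508 + 231) = (6 + (-281 - 487)*(-83 + (2/23 + (1/6)*23)))/(-1508 + 231) = (6 - 768*(-83 + (2*(1/23) + 23/6)))/(-1277) = -(6 - 768*(-83 + (2/23 + 23/6)))/1277 = -(6 - 768*(-83 + 541/138))/1277 = -(6 - 768*(-10913/138))/1277 = -(6 + 1396864/23)/1277 = -1/1277*1397002/23 = -1397002/29371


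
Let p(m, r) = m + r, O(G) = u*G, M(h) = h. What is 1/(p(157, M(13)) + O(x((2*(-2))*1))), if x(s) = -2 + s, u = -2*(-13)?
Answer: 1/14 ≈ 0.071429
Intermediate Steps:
u = 26
O(G) = 26*G
1/(p(157, M(13)) + O(x((2*(-2))*1))) = 1/((157 + 13) + 26*(-2 + (2*(-2))*1)) = 1/(170 + 26*(-2 - 4*1)) = 1/(170 + 26*(-2 - 4)) = 1/(170 + 26*(-6)) = 1/(170 - 156) = 1/14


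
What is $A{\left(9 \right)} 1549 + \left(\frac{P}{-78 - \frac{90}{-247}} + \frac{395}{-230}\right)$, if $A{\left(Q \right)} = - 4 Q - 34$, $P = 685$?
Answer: $- \frac{47827483577}{441048} \approx -1.0844 \cdot 10^{5}$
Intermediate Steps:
$A{\left(Q \right)} = -34 - 4 Q$
$A{\left(9 \right)} 1549 + \left(\frac{P}{-78 - \frac{90}{-247}} + \frac{395}{-230}\right) = \left(-34 - 36\right) 1549 + \left(\frac{685}{-78 - \frac{90}{-247}} + \frac{395}{-230}\right) = \left(-34 - 36\right) 1549 + \left(\frac{685}{-78 - 90 \left(- \frac{1}{247}\right)} + 395 \left(- \frac{1}{230}\right)\right) = \left(-70\right) 1549 + \left(\frac{685}{-78 - - \frac{90}{247}} - \frac{79}{46}\right) = -108430 + \left(\frac{685}{-78 + \frac{90}{247}} - \frac{79}{46}\right) = -108430 + \left(\frac{685}{- \frac{19176}{247}} - \frac{79}{46}\right) = -108430 + \left(685 \left(- \frac{247}{19176}\right) - \frac{79}{46}\right) = -108430 - \frac{4648937}{441048} = - \frac{47827483577}{441048}$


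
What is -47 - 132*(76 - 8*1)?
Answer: -9023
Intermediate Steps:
-47 - 132*(76 - 8*1) = -47 - 132*(76 - 8) = -47 - 132*68 = -47 - 8976 = -9023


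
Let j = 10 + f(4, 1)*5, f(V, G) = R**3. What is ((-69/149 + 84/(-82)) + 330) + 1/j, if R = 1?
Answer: 30109354/91635 ≈ 328.58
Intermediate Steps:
f(V, G) = 1 (f(V, G) = 1**3 = 1)
j = 15 (j = 10 + 1*5 = 10 + 5 = 15)
((-69/149 + 84/(-82)) + 330) + 1/j = ((-69/149 + 84/(-82)) + 330) + 1/15 = ((-69*1/149 + 84*(-1/82)) + 330) + 1/15 = ((-69/149 - 42/41) + 330) + 1/15 = (-9087/6109 + 330) + 1/15 = 2006883/6109 + 1/15 = 30109354/91635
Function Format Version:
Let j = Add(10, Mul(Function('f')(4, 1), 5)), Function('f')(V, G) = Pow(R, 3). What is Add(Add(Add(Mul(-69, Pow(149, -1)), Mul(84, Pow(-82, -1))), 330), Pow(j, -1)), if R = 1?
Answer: Rational(30109354, 91635) ≈ 328.58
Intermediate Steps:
Function('f')(V, G) = 1 (Function('f')(V, G) = Pow(1, 3) = 1)
j = 15 (j = Add(10, Mul(1, 5)) = Add(10, 5) = 15)
Add(Add(Add(Mul(-69, Pow(149, -1)), Mul(84, Pow(-82, -1))), 330), Pow(j, -1)) = Add(Add(Add(Mul(-69, Pow(149, -1)), Mul(84, Pow(-82, -1))), 330), Pow(15, -1)) = Add(Add(Add(Mul(-69, Rational(1, 149)), Mul(84, Rational(-1, 82))), 330), Rational(1, 15)) = Add(Add(Add(Rational(-69, 149), Rational(-42, 41)), 330), Rational(1, 15)) = Add(Add(Rational(-9087, 6109), 330), Rational(1, 15)) = Add(Rational(2006883, 6109), Rational(1, 15)) = Rational(30109354, 91635)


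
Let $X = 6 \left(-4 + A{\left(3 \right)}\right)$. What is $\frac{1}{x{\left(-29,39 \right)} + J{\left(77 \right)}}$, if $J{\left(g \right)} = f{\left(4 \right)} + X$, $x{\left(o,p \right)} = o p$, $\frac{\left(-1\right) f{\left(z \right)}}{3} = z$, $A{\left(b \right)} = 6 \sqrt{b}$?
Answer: $- \frac{389}{452667} - \frac{4 \sqrt{3}}{150889} \approx -0.00090527$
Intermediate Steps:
$f{\left(z \right)} = - 3 z$
$X = -24 + 36 \sqrt{3}$ ($X = 6 \left(-4 + 6 \sqrt{3}\right) = -24 + 36 \sqrt{3} \approx 38.354$)
$J{\left(g \right)} = -36 + 36 \sqrt{3}$ ($J{\left(g \right)} = \left(-3\right) 4 - \left(24 - 36 \sqrt{3}\right) = -12 - \left(24 - 36 \sqrt{3}\right) = -36 + 36 \sqrt{3}$)
$\frac{1}{x{\left(-29,39 \right)} + J{\left(77 \right)}} = \frac{1}{\left(-29\right) 39 - \left(36 - 36 \sqrt{3}\right)} = \frac{1}{-1131 - \left(36 - 36 \sqrt{3}\right)} = \frac{1}{-1167 + 36 \sqrt{3}}$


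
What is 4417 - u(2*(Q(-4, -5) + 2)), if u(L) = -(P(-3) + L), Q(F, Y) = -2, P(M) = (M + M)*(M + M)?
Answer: 4453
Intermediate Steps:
P(M) = 4*M² (P(M) = (2*M)*(2*M) = 4*M²)
u(L) = -36 - L (u(L) = -(4*(-3)² + L) = -(4*9 + L) = -(36 + L) = -36 - L)
4417 - u(2*(Q(-4, -5) + 2)) = 4417 - (-36 - 2*(-2 + 2)) = 4417 - (-36 - 2*0) = 4417 - (-36 - 1*0) = 4417 - (-36 + 0) = 4417 - 1*(-36) = 4417 + 36 = 4453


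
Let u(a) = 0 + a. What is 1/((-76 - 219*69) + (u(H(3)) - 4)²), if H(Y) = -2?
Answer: -1/15151 ≈ -6.6002e-5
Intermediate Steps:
u(a) = a
1/((-76 - 219*69) + (u(H(3)) - 4)²) = 1/((-76 - 219*69) + (-2 - 4)²) = 1/((-76 - 15111) + (-6)²) = 1/(-15187 + 36) = 1/(-15151) = -1/15151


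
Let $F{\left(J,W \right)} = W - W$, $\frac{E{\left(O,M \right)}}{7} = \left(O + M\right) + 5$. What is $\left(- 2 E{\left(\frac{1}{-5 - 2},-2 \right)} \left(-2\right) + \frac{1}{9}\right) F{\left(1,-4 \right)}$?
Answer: $0$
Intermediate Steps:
$E{\left(O,M \right)} = 35 + 7 M + 7 O$ ($E{\left(O,M \right)} = 7 \left(\left(O + M\right) + 5\right) = 7 \left(\left(M + O\right) + 5\right) = 7 \left(5 + M + O\right) = 35 + 7 M + 7 O$)
$F{\left(J,W \right)} = 0$
$\left(- 2 E{\left(\frac{1}{-5 - 2},-2 \right)} \left(-2\right) + \frac{1}{9}\right) F{\left(1,-4 \right)} = \left(- 2 \left(35 + 7 \left(-2\right) + \frac{7}{-5 - 2}\right) \left(-2\right) + \frac{1}{9}\right) 0 = \left(- 2 \left(35 - 14 + \frac{7}{-7}\right) \left(-2\right) + \frac{1}{9}\right) 0 = \left(- 2 \left(35 - 14 + 7 \left(- \frac{1}{7}\right)\right) \left(-2\right) + \frac{1}{9}\right) 0 = \left(- 2 \left(35 - 14 - 1\right) \left(-2\right) + \frac{1}{9}\right) 0 = \left(\left(-2\right) 20 \left(-2\right) + \frac{1}{9}\right) 0 = \left(\left(-40\right) \left(-2\right) + \frac{1}{9}\right) 0 = \left(80 + \frac{1}{9}\right) 0 = \frac{721}{9} \cdot 0 = 0$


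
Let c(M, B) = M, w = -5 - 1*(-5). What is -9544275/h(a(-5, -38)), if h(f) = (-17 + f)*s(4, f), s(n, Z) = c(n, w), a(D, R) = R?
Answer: 1908855/44 ≈ 43383.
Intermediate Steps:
w = 0 (w = -5 + 5 = 0)
s(n, Z) = n
h(f) = -68 + 4*f (h(f) = (-17 + f)*4 = -68 + 4*f)
-9544275/h(a(-5, -38)) = -9544275/(-68 + 4*(-38)) = -9544275/(-68 - 152) = -9544275/(-220) = -9544275*(-1/220) = 1908855/44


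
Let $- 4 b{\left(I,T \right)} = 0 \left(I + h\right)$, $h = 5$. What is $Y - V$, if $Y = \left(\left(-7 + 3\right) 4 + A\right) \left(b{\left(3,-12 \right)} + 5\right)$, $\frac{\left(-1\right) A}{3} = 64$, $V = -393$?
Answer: $-647$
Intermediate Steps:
$A = -192$ ($A = \left(-3\right) 64 = -192$)
$b{\left(I,T \right)} = 0$ ($b{\left(I,T \right)} = - \frac{0 \left(I + 5\right)}{4} = - \frac{0 \left(5 + I\right)}{4} = \left(- \frac{1}{4}\right) 0 = 0$)
$Y = -1040$ ($Y = \left(\left(-7 + 3\right) 4 - 192\right) \left(0 + 5\right) = \left(\left(-4\right) 4 - 192\right) 5 = \left(-16 - 192\right) 5 = \left(-208\right) 5 = -1040$)
$Y - V = -1040 - -393 = -1040 + 393 = -647$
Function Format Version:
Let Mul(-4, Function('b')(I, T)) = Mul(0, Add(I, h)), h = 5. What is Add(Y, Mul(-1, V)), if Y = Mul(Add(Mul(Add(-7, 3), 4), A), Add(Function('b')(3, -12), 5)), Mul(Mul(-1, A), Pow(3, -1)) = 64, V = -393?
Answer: -647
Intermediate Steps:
A = -192 (A = Mul(-3, 64) = -192)
Function('b')(I, T) = 0 (Function('b')(I, T) = Mul(Rational(-1, 4), Mul(0, Add(I, 5))) = Mul(Rational(-1, 4), Mul(0, Add(5, I))) = Mul(Rational(-1, 4), 0) = 0)
Y = -1040 (Y = Mul(Add(Mul(Add(-7, 3), 4), -192), Add(0, 5)) = Mul(Add(Mul(-4, 4), -192), 5) = Mul(Add(-16, -192), 5) = Mul(-208, 5) = -1040)
Add(Y, Mul(-1, V)) = Add(-1040, Mul(-1, -393)) = Add(-1040, 393) = -647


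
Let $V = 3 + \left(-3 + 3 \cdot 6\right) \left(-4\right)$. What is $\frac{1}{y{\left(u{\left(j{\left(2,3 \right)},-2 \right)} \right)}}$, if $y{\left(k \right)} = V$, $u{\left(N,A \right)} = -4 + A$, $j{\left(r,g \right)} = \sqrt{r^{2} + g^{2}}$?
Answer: $- \frac{1}{57} \approx -0.017544$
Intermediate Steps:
$j{\left(r,g \right)} = \sqrt{g^{2} + r^{2}}$
$V = -57$ ($V = 3 + \left(-3 + 18\right) \left(-4\right) = 3 + 15 \left(-4\right) = 3 - 60 = -57$)
$y{\left(k \right)} = -57$
$\frac{1}{y{\left(u{\left(j{\left(2,3 \right)},-2 \right)} \right)}} = \frac{1}{-57} = - \frac{1}{57}$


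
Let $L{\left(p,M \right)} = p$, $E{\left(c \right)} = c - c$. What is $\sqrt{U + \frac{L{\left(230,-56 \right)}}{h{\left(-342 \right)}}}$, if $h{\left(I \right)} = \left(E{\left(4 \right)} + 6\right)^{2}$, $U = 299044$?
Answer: $\frac{\sqrt{10765814}}{6} \approx 546.86$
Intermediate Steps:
$E{\left(c \right)} = 0$
$h{\left(I \right)} = 36$ ($h{\left(I \right)} = \left(0 + 6\right)^{2} = 6^{2} = 36$)
$\sqrt{U + \frac{L{\left(230,-56 \right)}}{h{\left(-342 \right)}}} = \sqrt{299044 + \frac{230}{36}} = \sqrt{299044 + 230 \cdot \frac{1}{36}} = \sqrt{299044 + \frac{115}{18}} = \sqrt{\frac{5382907}{18}} = \frac{\sqrt{10765814}}{6}$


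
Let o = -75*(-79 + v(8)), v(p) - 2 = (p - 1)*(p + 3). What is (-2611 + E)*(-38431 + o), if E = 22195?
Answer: -752632704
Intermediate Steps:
v(p) = 2 + (-1 + p)*(3 + p) (v(p) = 2 + (p - 1)*(p + 3) = 2 + (-1 + p)*(3 + p))
o = 0 (o = -75*(-79 + (-1 + 8² + 2*8)) = -75*(-79 + (-1 + 64 + 16)) = -75*(-79 + 79) = -75*0 = 0)
(-2611 + E)*(-38431 + o) = (-2611 + 22195)*(-38431 + 0) = 19584*(-38431) = -752632704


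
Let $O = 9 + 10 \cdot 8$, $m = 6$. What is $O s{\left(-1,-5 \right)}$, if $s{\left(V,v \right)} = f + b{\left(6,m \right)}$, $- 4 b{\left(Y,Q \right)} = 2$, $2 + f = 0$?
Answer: $- \frac{445}{2} \approx -222.5$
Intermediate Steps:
$f = -2$ ($f = -2 + 0 = -2$)
$b{\left(Y,Q \right)} = - \frac{1}{2}$ ($b{\left(Y,Q \right)} = \left(- \frac{1}{4}\right) 2 = - \frac{1}{2}$)
$s{\left(V,v \right)} = - \frac{5}{2}$ ($s{\left(V,v \right)} = -2 - \frac{1}{2} = - \frac{5}{2}$)
$O = 89$ ($O = 9 + 80 = 89$)
$O s{\left(-1,-5 \right)} = 89 \left(- \frac{5}{2}\right) = - \frac{445}{2}$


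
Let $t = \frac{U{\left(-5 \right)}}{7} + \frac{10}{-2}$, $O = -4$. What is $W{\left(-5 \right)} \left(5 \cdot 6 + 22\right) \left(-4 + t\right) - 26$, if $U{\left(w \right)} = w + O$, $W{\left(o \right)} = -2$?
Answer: $\frac{7306}{7} \approx 1043.7$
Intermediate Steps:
$U{\left(w \right)} = -4 + w$ ($U{\left(w \right)} = w - 4 = -4 + w$)
$t = - \frac{44}{7}$ ($t = \frac{-4 - 5}{7} + \frac{10}{-2} = \left(-9\right) \frac{1}{7} + 10 \left(- \frac{1}{2}\right) = - \frac{9}{7} - 5 = - \frac{44}{7} \approx -6.2857$)
$W{\left(-5 \right)} \left(5 \cdot 6 + 22\right) \left(-4 + t\right) - 26 = - 2 \left(5 \cdot 6 + 22\right) \left(-4 - \frac{44}{7}\right) - 26 = - 2 \left(30 + 22\right) \left(- \frac{72}{7}\right) - 26 = - 2 \cdot 52 \left(- \frac{72}{7}\right) - 26 = \left(-2\right) \left(- \frac{3744}{7}\right) - 26 = \frac{7488}{7} - 26 = \frac{7306}{7}$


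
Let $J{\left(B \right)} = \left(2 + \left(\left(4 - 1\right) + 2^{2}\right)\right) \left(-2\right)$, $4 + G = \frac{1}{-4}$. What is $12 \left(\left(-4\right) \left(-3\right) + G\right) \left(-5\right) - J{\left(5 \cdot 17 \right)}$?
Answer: $-447$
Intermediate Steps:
$G = - \frac{17}{4}$ ($G = -4 + \frac{1}{-4} = -4 - \frac{1}{4} = - \frac{17}{4} \approx -4.25$)
$J{\left(B \right)} = -18$ ($J{\left(B \right)} = \left(2 + \left(3 + 4\right)\right) \left(-2\right) = \left(2 + 7\right) \left(-2\right) = 9 \left(-2\right) = -18$)
$12 \left(\left(-4\right) \left(-3\right) + G\right) \left(-5\right) - J{\left(5 \cdot 17 \right)} = 12 \left(\left(-4\right) \left(-3\right) - \frac{17}{4}\right) \left(-5\right) - -18 = 12 \left(12 - \frac{17}{4}\right) \left(-5\right) + 18 = 12 \cdot \frac{31}{4} \left(-5\right) + 18 = 93 \left(-5\right) + 18 = -465 + 18 = -447$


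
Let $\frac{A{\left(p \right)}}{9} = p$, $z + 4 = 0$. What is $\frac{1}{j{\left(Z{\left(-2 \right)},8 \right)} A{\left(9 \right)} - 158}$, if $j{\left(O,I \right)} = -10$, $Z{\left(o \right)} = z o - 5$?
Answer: $- \frac{1}{968} \approx -0.0010331$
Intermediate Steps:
$z = -4$ ($z = -4 + 0 = -4$)
$Z{\left(o \right)} = -5 - 4 o$ ($Z{\left(o \right)} = - 4 o - 5 = -5 - 4 o$)
$A{\left(p \right)} = 9 p$
$\frac{1}{j{\left(Z{\left(-2 \right)},8 \right)} A{\left(9 \right)} - 158} = \frac{1}{- 10 \cdot 9 \cdot 9 - 158} = \frac{1}{\left(-10\right) 81 - 158} = \frac{1}{-810 - 158} = \frac{1}{-968} = - \frac{1}{968}$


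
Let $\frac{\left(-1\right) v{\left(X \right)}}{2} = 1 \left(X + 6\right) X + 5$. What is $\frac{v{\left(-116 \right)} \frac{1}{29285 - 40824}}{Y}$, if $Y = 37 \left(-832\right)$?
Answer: $- \frac{345}{4800224} \approx -7.1872 \cdot 10^{-5}$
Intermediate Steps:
$Y = -30784$
$v{\left(X \right)} = -10 - 2 X \left(6 + X\right)$ ($v{\left(X \right)} = - 2 \left(1 \left(X + 6\right) X + 5\right) = - 2 \left(1 \left(6 + X\right) X + 5\right) = - 2 \left(\left(6 + X\right) X + 5\right) = - 2 \left(X \left(6 + X\right) + 5\right) = - 2 \left(5 + X \left(6 + X\right)\right) = -10 - 2 X \left(6 + X\right)$)
$\frac{v{\left(-116 \right)} \frac{1}{29285 - 40824}}{Y} = \frac{\left(-10 - -1392 - 2 \left(-116\right)^{2}\right) \frac{1}{29285 - 40824}}{-30784} = \frac{-10 + 1392 - 26912}{-11539} \left(- \frac{1}{30784}\right) = \left(-10 + 1392 - 26912\right) \left(- \frac{1}{11539}\right) \left(- \frac{1}{30784}\right) = \left(-25530\right) \left(- \frac{1}{11539}\right) \left(- \frac{1}{30784}\right) = \frac{25530}{11539} \left(- \frac{1}{30784}\right) = - \frac{345}{4800224}$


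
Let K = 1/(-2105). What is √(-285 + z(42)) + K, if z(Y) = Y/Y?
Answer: -1/2105 + 2*I*√71 ≈ -0.00047506 + 16.852*I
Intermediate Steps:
z(Y) = 1
K = -1/2105 ≈ -0.00047506
√(-285 + z(42)) + K = √(-285 + 1) - 1/2105 = √(-284) - 1/2105 = 2*I*√71 - 1/2105 = -1/2105 + 2*I*√71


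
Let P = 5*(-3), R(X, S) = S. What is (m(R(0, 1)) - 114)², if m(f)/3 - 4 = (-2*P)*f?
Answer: 144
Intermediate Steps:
P = -15
m(f) = 12 + 90*f (m(f) = 12 + 3*((-2*(-15))*f) = 12 + 3*(30*f) = 12 + 90*f)
(m(R(0, 1)) - 114)² = ((12 + 90*1) - 114)² = ((12 + 90) - 114)² = (102 - 114)² = (-12)² = 144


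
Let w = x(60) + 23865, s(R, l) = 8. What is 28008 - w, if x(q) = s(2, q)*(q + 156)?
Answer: 2415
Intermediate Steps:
x(q) = 1248 + 8*q (x(q) = 8*(q + 156) = 8*(156 + q) = 1248 + 8*q)
w = 25593 (w = (1248 + 8*60) + 23865 = (1248 + 480) + 23865 = 1728 + 23865 = 25593)
28008 - w = 28008 - 1*25593 = 28008 - 25593 = 2415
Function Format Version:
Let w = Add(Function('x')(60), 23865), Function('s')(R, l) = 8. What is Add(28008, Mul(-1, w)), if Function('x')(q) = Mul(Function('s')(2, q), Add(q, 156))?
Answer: 2415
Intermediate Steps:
Function('x')(q) = Add(1248, Mul(8, q)) (Function('x')(q) = Mul(8, Add(q, 156)) = Mul(8, Add(156, q)) = Add(1248, Mul(8, q)))
w = 25593 (w = Add(Add(1248, Mul(8, 60)), 23865) = Add(Add(1248, 480), 23865) = Add(1728, 23865) = 25593)
Add(28008, Mul(-1, w)) = Add(28008, Mul(-1, 25593)) = Add(28008, -25593) = 2415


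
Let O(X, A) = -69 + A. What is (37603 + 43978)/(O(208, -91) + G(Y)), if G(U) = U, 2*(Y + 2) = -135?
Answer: -163162/459 ≈ -355.47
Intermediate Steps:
Y = -139/2 (Y = -2 + (½)*(-135) = -2 - 135/2 = -139/2 ≈ -69.500)
(37603 + 43978)/(O(208, -91) + G(Y)) = (37603 + 43978)/((-69 - 91) - 139/2) = 81581/(-160 - 139/2) = 81581/(-459/2) = 81581*(-2/459) = -163162/459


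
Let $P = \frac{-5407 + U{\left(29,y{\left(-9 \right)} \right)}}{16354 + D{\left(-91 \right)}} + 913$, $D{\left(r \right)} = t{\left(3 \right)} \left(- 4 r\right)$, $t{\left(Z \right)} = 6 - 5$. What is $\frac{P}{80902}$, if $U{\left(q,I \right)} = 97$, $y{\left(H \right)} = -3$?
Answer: $\frac{3814556}{338129909} \approx 0.011281$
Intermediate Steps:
$t{\left(Z \right)} = 1$ ($t{\left(Z \right)} = 6 - 5 = 1$)
$D{\left(r \right)} = - 4 r$ ($D{\left(r \right)} = 1 \left(- 4 r\right) = - 4 r$)
$P = \frac{7629112}{8359}$ ($P = \frac{-5407 + 97}{16354 - -364} + 913 = - \frac{5310}{16354 + 364} + 913 = - \frac{5310}{16718} + 913 = \left(-5310\right) \frac{1}{16718} + 913 = - \frac{2655}{8359} + 913 = \frac{7629112}{8359} \approx 912.68$)
$\frac{P}{80902} = \frac{7629112}{8359 \cdot 80902} = \frac{7629112}{8359} \cdot \frac{1}{80902} = \frac{3814556}{338129909}$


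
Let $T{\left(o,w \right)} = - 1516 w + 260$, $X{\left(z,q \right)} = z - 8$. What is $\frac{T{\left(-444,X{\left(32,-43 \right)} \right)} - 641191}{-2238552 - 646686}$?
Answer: $\frac{677315}{2885238} \approx 0.23475$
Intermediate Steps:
$X{\left(z,q \right)} = -8 + z$ ($X{\left(z,q \right)} = z - 8 = -8 + z$)
$T{\left(o,w \right)} = 260 - 1516 w$
$\frac{T{\left(-444,X{\left(32,-43 \right)} \right)} - 641191}{-2238552 - 646686} = \frac{\left(260 - 1516 \left(-8 + 32\right)\right) - 641191}{-2238552 - 646686} = \frac{\left(260 - 36384\right) - 641191}{-2885238} = \left(\left(260 - 36384\right) - 641191\right) \left(- \frac{1}{2885238}\right) = \left(-36124 - 641191\right) \left(- \frac{1}{2885238}\right) = \left(-677315\right) \left(- \frac{1}{2885238}\right) = \frac{677315}{2885238}$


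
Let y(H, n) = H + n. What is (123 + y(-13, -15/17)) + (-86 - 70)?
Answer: -797/17 ≈ -46.882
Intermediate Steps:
(123 + y(-13, -15/17)) + (-86 - 70) = (123 + (-13 - 15/17)) + (-86 - 70) = (123 + (-13 - 15*1/17)) - 156 = (123 + (-13 - 15/17)) - 156 = (123 - 236/17) - 156 = 1855/17 - 156 = -797/17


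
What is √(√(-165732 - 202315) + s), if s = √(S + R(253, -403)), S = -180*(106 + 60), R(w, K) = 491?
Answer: √I*√(√29389 + √368047) ≈ 19.724 + 19.724*I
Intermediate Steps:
S = -29880 (S = -180*166 = -29880)
s = I*√29389 (s = √(-29880 + 491) = √(-29389) = I*√29389 ≈ 171.43*I)
√(√(-165732 - 202315) + s) = √(√(-165732 - 202315) + I*√29389) = √(√(-368047) + I*√29389) = √(I*√368047 + I*√29389) = √(I*√29389 + I*√368047)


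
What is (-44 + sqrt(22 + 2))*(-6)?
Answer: 264 - 12*sqrt(6) ≈ 234.61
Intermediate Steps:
(-44 + sqrt(22 + 2))*(-6) = (-44 + sqrt(24))*(-6) = (-44 + 2*sqrt(6))*(-6) = 264 - 12*sqrt(6)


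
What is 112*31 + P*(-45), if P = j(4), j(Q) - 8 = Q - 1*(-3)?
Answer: 2797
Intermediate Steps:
j(Q) = 11 + Q (j(Q) = 8 + (Q - 1*(-3)) = 8 + (Q + 3) = 8 + (3 + Q) = 11 + Q)
P = 15 (P = 11 + 4 = 15)
112*31 + P*(-45) = 112*31 + 15*(-45) = 3472 - 675 = 2797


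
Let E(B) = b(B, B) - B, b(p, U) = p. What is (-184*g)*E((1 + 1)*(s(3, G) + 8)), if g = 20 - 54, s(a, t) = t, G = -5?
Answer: 0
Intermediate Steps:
g = -34
E(B) = 0 (E(B) = B - B = 0)
(-184*g)*E((1 + 1)*(s(3, G) + 8)) = -184*(-34)*0 = 6256*0 = 0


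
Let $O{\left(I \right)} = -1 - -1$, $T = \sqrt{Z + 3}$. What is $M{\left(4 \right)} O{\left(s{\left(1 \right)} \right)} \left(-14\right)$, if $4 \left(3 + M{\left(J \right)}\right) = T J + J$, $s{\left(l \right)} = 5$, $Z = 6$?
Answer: $0$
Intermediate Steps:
$T = 3$ ($T = \sqrt{6 + 3} = \sqrt{9} = 3$)
$M{\left(J \right)} = -3 + J$ ($M{\left(J \right)} = -3 + \frac{3 J + J}{4} = -3 + \frac{4 J}{4} = -3 + J$)
$O{\left(I \right)} = 0$ ($O{\left(I \right)} = -1 + 1 = 0$)
$M{\left(4 \right)} O{\left(s{\left(1 \right)} \right)} \left(-14\right) = \left(-3 + 4\right) 0 \left(-14\right) = 1 \cdot 0 \left(-14\right) = 0 \left(-14\right) = 0$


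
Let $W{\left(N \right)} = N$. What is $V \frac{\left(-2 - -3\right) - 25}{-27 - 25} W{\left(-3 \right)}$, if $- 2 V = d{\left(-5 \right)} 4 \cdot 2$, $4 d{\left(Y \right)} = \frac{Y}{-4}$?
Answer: $\frac{45}{26} \approx 1.7308$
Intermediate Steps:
$d{\left(Y \right)} = - \frac{Y}{16}$ ($d{\left(Y \right)} = \frac{Y \frac{1}{-4}}{4} = \frac{Y \left(- \frac{1}{4}\right)}{4} = \frac{\left(- \frac{1}{4}\right) Y}{4} = - \frac{Y}{16}$)
$V = - \frac{5}{4}$ ($V = - \frac{\left(- \frac{1}{16}\right) \left(-5\right) 4 \cdot 2}{2} = - \frac{\frac{5}{16} \cdot 4 \cdot 2}{2} = - \frac{\frac{5}{4} \cdot 2}{2} = \left(- \frac{1}{2}\right) \frac{5}{2} = - \frac{5}{4} \approx -1.25$)
$V \frac{\left(-2 - -3\right) - 25}{-27 - 25} W{\left(-3 \right)} = - \frac{5 \frac{\left(-2 - -3\right) - 25}{-27 - 25}}{4} \left(-3\right) = - \frac{5 \frac{\left(-2 + 3\right) - 25}{-52}}{4} \left(-3\right) = - \frac{5 \left(1 - 25\right) \left(- \frac{1}{52}\right)}{4} \left(-3\right) = - \frac{5 \left(\left(-24\right) \left(- \frac{1}{52}\right)\right)}{4} \left(-3\right) = \left(- \frac{5}{4}\right) \frac{6}{13} \left(-3\right) = \left(- \frac{15}{26}\right) \left(-3\right) = \frac{45}{26}$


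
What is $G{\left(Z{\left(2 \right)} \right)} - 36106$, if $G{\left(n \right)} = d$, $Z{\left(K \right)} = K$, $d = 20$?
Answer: $-36086$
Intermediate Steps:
$G{\left(n \right)} = 20$
$G{\left(Z{\left(2 \right)} \right)} - 36106 = 20 - 36106 = -36086$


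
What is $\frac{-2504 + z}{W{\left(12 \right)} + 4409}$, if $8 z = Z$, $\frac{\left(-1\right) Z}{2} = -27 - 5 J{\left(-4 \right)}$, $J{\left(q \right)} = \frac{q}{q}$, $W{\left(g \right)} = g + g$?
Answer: $- \frac{192}{341} \approx -0.56305$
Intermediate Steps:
$W{\left(g \right)} = 2 g$
$J{\left(q \right)} = 1$
$Z = 64$ ($Z = - 2 \left(-27 - 5\right) = \left(-2\right) \left(-32\right) = 64$)
$z = 8$ ($z = \frac{1}{8} \cdot 64 = 8$)
$\frac{-2504 + z}{W{\left(12 \right)} + 4409} = \frac{-2504 + 8}{2 \cdot 12 + 4409} = - \frac{2496}{24 + 4409} = - \frac{2496}{4433} = \left(-2496\right) \frac{1}{4433} = - \frac{192}{341}$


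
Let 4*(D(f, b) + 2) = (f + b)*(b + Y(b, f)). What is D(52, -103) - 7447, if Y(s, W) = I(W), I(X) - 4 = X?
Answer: -27399/4 ≈ -6849.8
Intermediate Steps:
I(X) = 4 + X
Y(s, W) = 4 + W
D(f, b) = -2 + (b + f)*(4 + b + f)/4 (D(f, b) = -2 + ((f + b)*(b + (4 + f)))/4 = -2 + ((b + f)*(4 + b + f))/4 = -2 + (b + f)*(4 + b + f)/4)
D(52, -103) - 7447 = (-2 - 103 + 52 + (¼)*(-103)² + (¼)*52² + (½)*(-103)*52) - 7447 = (-2 - 103 + 52 + (¼)*10609 + (¼)*2704 - 2678) - 7447 = (-2 - 103 + 52 + 10609/4 + 676 - 2678) - 7447 = 2389/4 - 7447 = -27399/4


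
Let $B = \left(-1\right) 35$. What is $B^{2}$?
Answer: $1225$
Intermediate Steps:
$B = -35$
$B^{2} = \left(-35\right)^{2} = 1225$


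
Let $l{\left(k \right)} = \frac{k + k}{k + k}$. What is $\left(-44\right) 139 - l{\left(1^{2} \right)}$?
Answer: $-6117$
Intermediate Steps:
$l{\left(k \right)} = 1$ ($l{\left(k \right)} = \frac{2 k}{2 k} = 2 k \frac{1}{2 k} = 1$)
$\left(-44\right) 139 - l{\left(1^{2} \right)} = \left(-44\right) 139 - 1 = -6116 - 1 = -6117$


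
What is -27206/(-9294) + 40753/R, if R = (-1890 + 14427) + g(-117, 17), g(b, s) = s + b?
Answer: 358559702/57794739 ≈ 6.2040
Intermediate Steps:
g(b, s) = b + s
R = 12437 (R = (-1890 + 14427) + (-117 + 17) = 12537 - 100 = 12437)
-27206/(-9294) + 40753/R = -27206/(-9294) + 40753/12437 = -27206*(-1/9294) + 40753*(1/12437) = 13603/4647 + 40753/12437 = 358559702/57794739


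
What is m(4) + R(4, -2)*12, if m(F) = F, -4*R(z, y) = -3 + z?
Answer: 1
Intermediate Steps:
R(z, y) = ¾ - z/4 (R(z, y) = -(-3 + z)/4 = ¾ - z/4)
m(4) + R(4, -2)*12 = 4 + (¾ - ¼*4)*12 = 4 + (¾ - 1)*12 = 4 - ¼*12 = 4 - 3 = 1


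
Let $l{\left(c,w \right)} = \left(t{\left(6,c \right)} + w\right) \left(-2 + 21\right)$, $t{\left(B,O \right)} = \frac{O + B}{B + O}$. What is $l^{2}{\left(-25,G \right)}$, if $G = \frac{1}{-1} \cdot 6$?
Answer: $9025$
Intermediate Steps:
$t{\left(B,O \right)} = 1$ ($t{\left(B,O \right)} = \frac{B + O}{B + O} = 1$)
$G = -6$ ($G = \left(-1\right) 6 = -6$)
$l{\left(c,w \right)} = 19 + 19 w$ ($l{\left(c,w \right)} = \left(1 + w\right) \left(-2 + 21\right) = \left(1 + w\right) 19 = 19 + 19 w$)
$l^{2}{\left(-25,G \right)} = \left(19 + 19 \left(-6\right)\right)^{2} = \left(19 - 114\right)^{2} = \left(-95\right)^{2} = 9025$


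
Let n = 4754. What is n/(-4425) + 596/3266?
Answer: -6444632/7226025 ≈ -0.89186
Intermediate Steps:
n/(-4425) + 596/3266 = 4754/(-4425) + 596/3266 = 4754*(-1/4425) + 596*(1/3266) = -4754/4425 + 298/1633 = -6444632/7226025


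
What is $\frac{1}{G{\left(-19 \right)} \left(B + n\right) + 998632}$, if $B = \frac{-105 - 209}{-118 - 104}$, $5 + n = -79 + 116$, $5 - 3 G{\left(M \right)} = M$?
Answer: $\frac{111}{110877824} \approx 1.0011 \cdot 10^{-6}$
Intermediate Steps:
$G{\left(M \right)} = \frac{5}{3} - \frac{M}{3}$
$n = 32$ ($n = -5 + \left(-79 + 116\right) = -5 + 37 = 32$)
$B = \frac{157}{111}$ ($B = - \frac{314}{-222} = \left(-314\right) \left(- \frac{1}{222}\right) = \frac{157}{111} \approx 1.4144$)
$\frac{1}{G{\left(-19 \right)} \left(B + n\right) + 998632} = \frac{1}{\left(\frac{5}{3} - - \frac{19}{3}\right) \left(\frac{157}{111} + 32\right) + 998632} = \frac{1}{\left(\frac{5}{3} + \frac{19}{3}\right) \frac{3709}{111} + 998632} = \frac{1}{8 \cdot \frac{3709}{111} + 998632} = \frac{1}{\frac{29672}{111} + 998632} = \frac{1}{\frac{110877824}{111}} = \frac{111}{110877824}$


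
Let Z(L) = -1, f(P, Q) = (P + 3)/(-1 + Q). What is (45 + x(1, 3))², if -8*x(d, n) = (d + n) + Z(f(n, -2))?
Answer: 127449/64 ≈ 1991.4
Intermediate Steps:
f(P, Q) = (3 + P)/(-1 + Q)
x(d, n) = ⅛ - d/8 - n/8 (x(d, n) = -((d + n) - 1)/8 = -(-1 + d + n)/8 = ⅛ - d/8 - n/8)
(45 + x(1, 3))² = (45 + (⅛ - ⅛*1 - ⅛*3))² = (45 + (⅛ - ⅛ - 3/8))² = (45 - 3/8)² = (357/8)² = 127449/64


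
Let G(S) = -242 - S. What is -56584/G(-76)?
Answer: 28292/83 ≈ 340.87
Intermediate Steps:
-56584/G(-76) = -56584/(-242 - 1*(-76)) = -56584/(-242 + 76) = -56584/(-166) = -56584*(-1/166) = 28292/83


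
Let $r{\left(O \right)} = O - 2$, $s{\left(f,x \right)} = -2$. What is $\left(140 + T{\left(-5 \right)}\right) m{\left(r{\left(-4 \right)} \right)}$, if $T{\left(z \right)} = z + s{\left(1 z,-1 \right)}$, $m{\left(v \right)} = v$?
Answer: $-798$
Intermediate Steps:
$r{\left(O \right)} = -2 + O$
$T{\left(z \right)} = -2 + z$ ($T{\left(z \right)} = z - 2 = -2 + z$)
$\left(140 + T{\left(-5 \right)}\right) m{\left(r{\left(-4 \right)} \right)} = \left(140 - 7\right) \left(-2 - 4\right) = \left(140 - 7\right) \left(-6\right) = 133 \left(-6\right) = -798$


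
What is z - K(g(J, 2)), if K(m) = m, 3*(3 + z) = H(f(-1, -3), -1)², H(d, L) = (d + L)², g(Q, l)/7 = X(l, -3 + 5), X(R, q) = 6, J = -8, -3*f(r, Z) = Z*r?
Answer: -119/3 ≈ -39.667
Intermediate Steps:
f(r, Z) = -Z*r/3
g(Q, l) = 42 (g(Q, l) = 7*6 = 42)
H(d, L) = (L + d)²
z = 7/3 (z = -3 + ((-1 - ⅓*(-3)*(-1))²)²/3 = -3 + ((-1 - 1)²)²/3 = -3 + ((-2)²)²/3 = -3 + (⅓)*4² = -3 + (⅓)*16 = -3 + 16/3 = 7/3 ≈ 2.3333)
z - K(g(J, 2)) = 7/3 - 1*42 = 7/3 - 42 = -119/3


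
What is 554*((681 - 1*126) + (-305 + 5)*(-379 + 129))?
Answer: 41857470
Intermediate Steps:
554*((681 - 1*126) + (-305 + 5)*(-379 + 129)) = 554*((681 - 126) - 300*(-250)) = 554*(555 + 75000) = 554*75555 = 41857470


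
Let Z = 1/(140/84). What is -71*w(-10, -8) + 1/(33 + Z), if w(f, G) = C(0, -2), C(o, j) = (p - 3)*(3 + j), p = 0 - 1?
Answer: 47717/168 ≈ 284.03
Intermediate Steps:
p = -1
C(o, j) = -12 - 4*j (C(o, j) = (-1 - 3)*(3 + j) = -4*(3 + j) = -12 - 4*j)
w(f, G) = -4 (w(f, G) = -12 - 4*(-2) = -12 + 8 = -4)
Z = ⅗ (Z = 1/(140*(1/84)) = 1/(5/3) = ⅗ ≈ 0.60000)
-71*w(-10, -8) + 1/(33 + Z) = -71*(-4) + 1/(33 + ⅗) = 284 + 1/(168/5) = 284 + 5/168 = 47717/168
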